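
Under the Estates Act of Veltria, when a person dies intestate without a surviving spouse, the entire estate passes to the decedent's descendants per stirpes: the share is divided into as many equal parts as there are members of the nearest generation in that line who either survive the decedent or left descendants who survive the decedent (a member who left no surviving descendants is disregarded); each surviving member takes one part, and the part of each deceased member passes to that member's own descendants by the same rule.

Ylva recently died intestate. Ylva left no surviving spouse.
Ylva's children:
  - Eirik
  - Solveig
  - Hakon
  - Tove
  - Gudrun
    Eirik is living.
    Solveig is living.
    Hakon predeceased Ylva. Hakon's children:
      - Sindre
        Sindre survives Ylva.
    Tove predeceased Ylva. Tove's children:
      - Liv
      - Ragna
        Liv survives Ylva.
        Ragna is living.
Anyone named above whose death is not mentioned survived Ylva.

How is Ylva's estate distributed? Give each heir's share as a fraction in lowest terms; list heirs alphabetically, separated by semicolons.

There is no surviving spouse, so the entire estate passes to Ylva's descendants per stirpes.
The estate is divided into 5 equal shares of 1/5 among Eirik, Solveig, Hakon, Tove, Gudrun.
Eirik is living and takes 1/5.
Solveig is living and takes 1/5.
Hakon predeceased; the 1/5 allotted to Hakon's branch passes to Hakon's issue by representation.
Sindre is the sole taker at this level and receives the full 1/5.
Tove predeceased; the 1/5 allotted to Tove's branch passes to Tove's issue by representation.
The 1/5 is divided into 2 equal shares of 1/10 among Liv, Ragna.
Liv is living and takes 1/10.
Ragna is living and takes 1/10.
Gudrun is living and takes 1/5.

Eirik 1/5; Gudrun 1/5; Liv 1/10; Ragna 1/10; Sindre 1/5; Solveig 1/5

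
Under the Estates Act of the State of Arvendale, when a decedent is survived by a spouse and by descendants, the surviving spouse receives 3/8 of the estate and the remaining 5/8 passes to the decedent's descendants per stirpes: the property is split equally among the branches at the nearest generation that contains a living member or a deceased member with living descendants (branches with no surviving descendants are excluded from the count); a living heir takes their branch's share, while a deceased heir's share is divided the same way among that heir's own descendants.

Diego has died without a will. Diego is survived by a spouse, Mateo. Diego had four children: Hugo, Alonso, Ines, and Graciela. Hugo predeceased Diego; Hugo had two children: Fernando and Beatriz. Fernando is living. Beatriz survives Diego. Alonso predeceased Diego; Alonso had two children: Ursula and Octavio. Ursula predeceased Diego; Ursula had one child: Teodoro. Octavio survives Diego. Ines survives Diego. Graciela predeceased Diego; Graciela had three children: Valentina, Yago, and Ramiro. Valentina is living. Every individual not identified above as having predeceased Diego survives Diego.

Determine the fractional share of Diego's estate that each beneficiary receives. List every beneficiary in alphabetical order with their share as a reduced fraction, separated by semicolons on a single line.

Beatriz 5/64; Fernando 5/64; Ines 5/32; Mateo 3/8; Octavio 5/64; Ramiro 5/96; Teodoro 5/64; Valentina 5/96; Yago 5/96

Mateo, as surviving spouse, takes 3/8.
The remaining 5/8 passes to Diego's descendants per stirpes.
The 5/8 is divided into 4 equal shares of 5/32 among Hugo, Alonso, Ines, Graciela.
Hugo predeceased; the 5/32 allotted to Hugo's branch passes to Hugo's issue by representation.
The 5/32 is divided into 2 equal shares of 5/64 among Fernando, Beatriz.
Fernando is living and takes 5/64.
Beatriz is living and takes 5/64.
Alonso predeceased; the 5/32 allotted to Alonso's branch passes to Alonso's issue by representation.
The 5/32 is divided into 2 equal shares of 5/64 among Ursula, Octavio.
Ursula predeceased; the 5/64 allotted to Ursula's branch passes to Ursula's issue by representation.
Teodoro is the sole taker at this level and receives the full 5/64.
Octavio is living and takes 5/64.
Ines is living and takes 5/32.
Graciela predeceased; the 5/32 allotted to Graciela's branch passes to Graciela's issue by representation.
The 5/32 is divided into 3 equal shares of 5/96 among Valentina, Yago, Ramiro.
Valentina is living and takes 5/96.
Yago is living and takes 5/96.
Ramiro is living and takes 5/96.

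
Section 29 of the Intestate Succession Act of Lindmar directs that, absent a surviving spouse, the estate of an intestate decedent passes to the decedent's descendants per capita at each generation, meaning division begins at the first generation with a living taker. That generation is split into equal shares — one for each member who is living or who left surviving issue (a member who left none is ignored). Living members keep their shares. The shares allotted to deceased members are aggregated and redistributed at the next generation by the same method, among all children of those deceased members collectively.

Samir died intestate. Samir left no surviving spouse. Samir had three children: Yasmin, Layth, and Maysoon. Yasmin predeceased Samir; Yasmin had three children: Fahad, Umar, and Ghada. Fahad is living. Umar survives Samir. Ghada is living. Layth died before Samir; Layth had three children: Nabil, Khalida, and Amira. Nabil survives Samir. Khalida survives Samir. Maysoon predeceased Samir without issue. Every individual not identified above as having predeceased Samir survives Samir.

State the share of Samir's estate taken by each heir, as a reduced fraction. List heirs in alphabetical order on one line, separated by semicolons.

Amira 1/6; Fahad 1/6; Ghada 1/6; Khalida 1/6; Nabil 1/6; Umar 1/6

There is no surviving spouse, so the entire estate passes to Samir's descendants per capita at each generation.
No one at generation 1 (Yasmin, Layth) is living; moving to the next generation.
At generation 2 (Fahad, Umar, Ghada, Nabil, Khalida, Amira) there are 6 shares of (1)/6 = 1/6 each.
Living: Fahad, Umar, Ghada, Nabil, Khalida, and Amira — each takes 1/6.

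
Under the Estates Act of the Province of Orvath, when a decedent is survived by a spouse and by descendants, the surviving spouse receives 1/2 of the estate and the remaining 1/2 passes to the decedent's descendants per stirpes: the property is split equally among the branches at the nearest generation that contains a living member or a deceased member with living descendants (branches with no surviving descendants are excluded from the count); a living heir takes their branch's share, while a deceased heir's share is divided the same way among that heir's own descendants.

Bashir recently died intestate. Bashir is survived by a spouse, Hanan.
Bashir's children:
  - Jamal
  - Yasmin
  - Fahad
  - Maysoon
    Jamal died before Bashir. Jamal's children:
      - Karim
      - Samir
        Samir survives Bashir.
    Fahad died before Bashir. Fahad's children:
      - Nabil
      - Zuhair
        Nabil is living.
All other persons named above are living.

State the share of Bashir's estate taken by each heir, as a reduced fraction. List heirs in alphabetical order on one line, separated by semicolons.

Hanan 1/2; Karim 1/16; Maysoon 1/8; Nabil 1/16; Samir 1/16; Yasmin 1/8; Zuhair 1/16

Hanan, as surviving spouse, takes 1/2.
The remaining 1/2 passes to Bashir's descendants per stirpes.
The 1/2 is divided into 4 equal shares of 1/8 among Jamal, Yasmin, Fahad, Maysoon.
Jamal predeceased; the 1/8 allotted to Jamal's branch passes to Jamal's issue by representation.
The 1/8 is divided into 2 equal shares of 1/16 among Karim, Samir.
Karim is living and takes 1/16.
Samir is living and takes 1/16.
Yasmin is living and takes 1/8.
Fahad predeceased; the 1/8 allotted to Fahad's branch passes to Fahad's issue by representation.
The 1/8 is divided into 2 equal shares of 1/16 among Nabil, Zuhair.
Nabil is living and takes 1/16.
Zuhair is living and takes 1/16.
Maysoon is living and takes 1/8.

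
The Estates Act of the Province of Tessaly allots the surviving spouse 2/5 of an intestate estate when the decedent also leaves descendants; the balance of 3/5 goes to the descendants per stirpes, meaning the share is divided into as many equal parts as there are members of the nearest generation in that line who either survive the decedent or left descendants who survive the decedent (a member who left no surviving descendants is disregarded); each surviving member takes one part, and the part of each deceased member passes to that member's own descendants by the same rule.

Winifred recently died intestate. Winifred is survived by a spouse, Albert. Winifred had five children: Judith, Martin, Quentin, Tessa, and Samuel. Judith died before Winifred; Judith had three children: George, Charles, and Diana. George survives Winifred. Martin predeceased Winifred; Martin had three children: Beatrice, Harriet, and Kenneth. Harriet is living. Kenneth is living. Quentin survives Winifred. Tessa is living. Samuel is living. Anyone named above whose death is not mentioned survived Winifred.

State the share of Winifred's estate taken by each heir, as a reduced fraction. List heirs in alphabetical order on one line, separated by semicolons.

Albert 2/5; Beatrice 1/25; Charles 1/25; Diana 1/25; George 1/25; Harriet 1/25; Kenneth 1/25; Quentin 3/25; Samuel 3/25; Tessa 3/25

Albert, as surviving spouse, takes 2/5.
The remaining 3/5 passes to Winifred's descendants per stirpes.
The 3/5 is divided into 5 equal shares of 3/25 among Judith, Martin, Quentin, Tessa, Samuel.
Judith predeceased; the 3/25 allotted to Judith's branch passes to Judith's issue by representation.
The 3/25 is divided into 3 equal shares of 1/25 among George, Charles, Diana.
George is living and takes 1/25.
Charles is living and takes 1/25.
Diana is living and takes 1/25.
Martin predeceased; the 3/25 allotted to Martin's branch passes to Martin's issue by representation.
The 3/25 is divided into 3 equal shares of 1/25 among Beatrice, Harriet, Kenneth.
Beatrice is living and takes 1/25.
Harriet is living and takes 1/25.
Kenneth is living and takes 1/25.
Quentin is living and takes 3/25.
Tessa is living and takes 3/25.
Samuel is living and takes 3/25.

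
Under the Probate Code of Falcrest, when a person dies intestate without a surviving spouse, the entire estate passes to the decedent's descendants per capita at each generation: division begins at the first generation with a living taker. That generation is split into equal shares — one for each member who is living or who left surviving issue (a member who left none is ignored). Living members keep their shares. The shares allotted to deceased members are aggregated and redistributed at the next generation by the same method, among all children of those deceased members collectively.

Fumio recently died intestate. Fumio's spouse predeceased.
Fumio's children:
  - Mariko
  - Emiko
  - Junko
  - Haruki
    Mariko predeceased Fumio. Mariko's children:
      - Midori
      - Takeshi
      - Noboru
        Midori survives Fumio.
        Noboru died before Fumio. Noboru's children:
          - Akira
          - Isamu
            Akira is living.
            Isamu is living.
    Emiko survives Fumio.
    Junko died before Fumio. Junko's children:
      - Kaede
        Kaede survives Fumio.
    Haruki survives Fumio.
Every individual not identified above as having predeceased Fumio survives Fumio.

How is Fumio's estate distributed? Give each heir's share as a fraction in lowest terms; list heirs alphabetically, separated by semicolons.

There is no surviving spouse, so the entire estate passes to Fumio's descendants per capita at each generation.
At generation 1 (Mariko, Emiko, Junko, Haruki) there are 4 shares of (1)/4 = 1/4 each.
Living: Emiko and Haruki — each takes 1/4.
Deceased: Mariko and Junko. Their combined 1/2 is pooled and carried to generation 2.
At generation 2 (Midori, Takeshi, Noboru, Kaede) there are 4 shares of (1/2)/4 = 1/8 each.
Living: Midori, Takeshi, and Kaede — each takes 1/8.
Deceased: Noboru. That 1/8 share is carried to generation 3.
At generation 3 (Akira, Isamu) there are 2 shares of (1/8)/2 = 1/16 each.
Living: Akira and Isamu — each takes 1/16.

Akira 1/16; Emiko 1/4; Haruki 1/4; Isamu 1/16; Kaede 1/8; Midori 1/8; Takeshi 1/8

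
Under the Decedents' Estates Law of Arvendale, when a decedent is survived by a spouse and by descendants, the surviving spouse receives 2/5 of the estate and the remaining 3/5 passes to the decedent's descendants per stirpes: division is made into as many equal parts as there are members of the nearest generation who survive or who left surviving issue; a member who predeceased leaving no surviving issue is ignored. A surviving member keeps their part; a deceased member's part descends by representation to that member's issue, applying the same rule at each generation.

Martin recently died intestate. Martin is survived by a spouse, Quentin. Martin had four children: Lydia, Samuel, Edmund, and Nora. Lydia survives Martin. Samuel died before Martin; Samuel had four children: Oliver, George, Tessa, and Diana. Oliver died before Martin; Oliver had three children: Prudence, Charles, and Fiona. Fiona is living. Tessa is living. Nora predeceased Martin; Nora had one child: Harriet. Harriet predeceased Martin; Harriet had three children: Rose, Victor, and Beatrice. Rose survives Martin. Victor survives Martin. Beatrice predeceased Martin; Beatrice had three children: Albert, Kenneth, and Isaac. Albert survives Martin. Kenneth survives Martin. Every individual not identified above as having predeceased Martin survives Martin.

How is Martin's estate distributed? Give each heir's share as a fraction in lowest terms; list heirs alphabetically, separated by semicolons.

Quentin, as surviving spouse, takes 2/5.
The remaining 3/5 passes to Martin's descendants per stirpes.
The 3/5 is divided into 4 equal shares of 3/20 among Lydia, Samuel, Edmund, Nora.
Lydia is living and takes 3/20.
Samuel predeceased; the 3/20 allotted to Samuel's branch passes to Samuel's issue by representation.
The 3/20 is divided into 4 equal shares of 3/80 among Oliver, George, Tessa, Diana.
Oliver predeceased; the 3/80 allotted to Oliver's branch passes to Oliver's issue by representation.
The 3/80 is divided into 3 equal shares of 1/80 among Prudence, Charles, Fiona.
Prudence is living and takes 1/80.
Charles is living and takes 1/80.
Fiona is living and takes 1/80.
George is living and takes 3/80.
Tessa is living and takes 3/80.
Diana is living and takes 3/80.
Edmund is living and takes 3/20.
Nora predeceased; the 3/20 allotted to Nora's branch passes to Nora's issue by representation.
Harriet's line is the sole branch at this level, so the full 3/20 passes to Harriet's issue by representation.
The 3/20 is divided into 3 equal shares of 1/20 among Rose, Victor, Beatrice.
Rose is living and takes 1/20.
Victor is living and takes 1/20.
Beatrice predeceased; the 1/20 allotted to Beatrice's branch passes to Beatrice's issue by representation.
The 1/20 is divided into 3 equal shares of 1/60 among Albert, Kenneth, Isaac.
Albert is living and takes 1/60.
Kenneth is living and takes 1/60.
Isaac is living and takes 1/60.

Albert 1/60; Charles 1/80; Diana 3/80; Edmund 3/20; Fiona 1/80; George 3/80; Isaac 1/60; Kenneth 1/60; Lydia 3/20; Prudence 1/80; Quentin 2/5; Rose 1/20; Tessa 3/80; Victor 1/20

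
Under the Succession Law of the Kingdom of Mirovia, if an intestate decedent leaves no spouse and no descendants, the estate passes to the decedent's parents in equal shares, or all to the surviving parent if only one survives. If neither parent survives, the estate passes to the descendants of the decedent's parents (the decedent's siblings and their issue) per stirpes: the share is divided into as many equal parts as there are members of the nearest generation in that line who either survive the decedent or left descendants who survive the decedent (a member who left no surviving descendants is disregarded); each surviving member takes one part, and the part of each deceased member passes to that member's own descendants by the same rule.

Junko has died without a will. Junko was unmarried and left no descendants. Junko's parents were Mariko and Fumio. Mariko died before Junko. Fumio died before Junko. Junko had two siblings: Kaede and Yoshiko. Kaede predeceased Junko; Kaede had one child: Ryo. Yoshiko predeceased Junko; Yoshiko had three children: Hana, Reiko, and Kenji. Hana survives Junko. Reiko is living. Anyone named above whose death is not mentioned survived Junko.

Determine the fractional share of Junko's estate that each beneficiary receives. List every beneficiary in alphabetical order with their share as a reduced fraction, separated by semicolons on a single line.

Neither parent survives and there are no descendants, so the estate passes to Junko's siblings and their issue per stirpes.
The estate is divided into 2 equal shares of 1/2 among Kaede, Yoshiko.
Kaede predeceased; the 1/2 allotted to Kaede's branch passes to Kaede's issue by representation.
Ryo is the sole taker at this level and receives the full 1/2.
Yoshiko predeceased; the 1/2 allotted to Yoshiko's branch passes to Yoshiko's issue by representation.
The 1/2 is divided into 3 equal shares of 1/6 among Hana, Reiko, Kenji.
Hana is living and takes 1/6.
Reiko is living and takes 1/6.
Kenji is living and takes 1/6.

Hana 1/6; Kenji 1/6; Reiko 1/6; Ryo 1/2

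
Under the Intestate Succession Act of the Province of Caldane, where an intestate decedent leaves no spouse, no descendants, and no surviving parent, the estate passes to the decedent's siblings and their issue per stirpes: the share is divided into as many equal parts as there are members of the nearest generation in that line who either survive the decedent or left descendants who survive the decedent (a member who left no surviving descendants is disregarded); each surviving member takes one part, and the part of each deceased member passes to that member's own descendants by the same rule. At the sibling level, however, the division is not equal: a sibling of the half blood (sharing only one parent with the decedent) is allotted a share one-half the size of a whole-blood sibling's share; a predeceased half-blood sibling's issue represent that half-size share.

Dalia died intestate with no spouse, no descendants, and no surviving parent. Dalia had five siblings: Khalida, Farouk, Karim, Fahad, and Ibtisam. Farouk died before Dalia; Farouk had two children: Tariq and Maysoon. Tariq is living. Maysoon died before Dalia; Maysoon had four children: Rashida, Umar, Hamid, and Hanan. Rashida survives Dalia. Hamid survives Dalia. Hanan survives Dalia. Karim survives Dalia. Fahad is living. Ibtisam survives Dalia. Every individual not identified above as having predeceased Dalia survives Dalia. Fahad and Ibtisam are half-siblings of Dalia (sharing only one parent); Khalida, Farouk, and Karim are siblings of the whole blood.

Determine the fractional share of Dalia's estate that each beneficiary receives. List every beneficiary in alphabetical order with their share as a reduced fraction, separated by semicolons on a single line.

No spouse, descendants, or parent survives, so the estate passes to Dalia's siblings per stirpes.
Half-blood siblings count for one-half the weight of whole-blood siblings at the initial division.
Dividing 1 in proportion to weights (total weight 4): Khalida (weight 1) → 1/4; Farouk (weight 1) → 1/4; Karim (weight 1) → 1/4; Fahad (weight 1/2) → 1/8; Ibtisam (weight 1/2) → 1/8.
Khalida is living and takes 1/4.
Farouk predeceased; the 1/4 allotted to Farouk's branch passes to Farouk's issue by representation.
The 1/4 is divided into 2 equal shares of 1/8 among Tariq, Maysoon.
Tariq is living and takes 1/8.
Maysoon predeceased; the 1/8 allotted to Maysoon's branch passes to Maysoon's issue by representation.
The 1/8 is divided into 4 equal shares of 1/32 among Rashida, Umar, Hamid, Hanan.
Rashida is living and takes 1/32.
Umar is living and takes 1/32.
Hamid is living and takes 1/32.
Hanan is living and takes 1/32.
Karim is living and takes 1/4.
Fahad is living and takes 1/8.
Ibtisam is living and takes 1/8.

Fahad 1/8; Hamid 1/32; Hanan 1/32; Ibtisam 1/8; Karim 1/4; Khalida 1/4; Rashida 1/32; Tariq 1/8; Umar 1/32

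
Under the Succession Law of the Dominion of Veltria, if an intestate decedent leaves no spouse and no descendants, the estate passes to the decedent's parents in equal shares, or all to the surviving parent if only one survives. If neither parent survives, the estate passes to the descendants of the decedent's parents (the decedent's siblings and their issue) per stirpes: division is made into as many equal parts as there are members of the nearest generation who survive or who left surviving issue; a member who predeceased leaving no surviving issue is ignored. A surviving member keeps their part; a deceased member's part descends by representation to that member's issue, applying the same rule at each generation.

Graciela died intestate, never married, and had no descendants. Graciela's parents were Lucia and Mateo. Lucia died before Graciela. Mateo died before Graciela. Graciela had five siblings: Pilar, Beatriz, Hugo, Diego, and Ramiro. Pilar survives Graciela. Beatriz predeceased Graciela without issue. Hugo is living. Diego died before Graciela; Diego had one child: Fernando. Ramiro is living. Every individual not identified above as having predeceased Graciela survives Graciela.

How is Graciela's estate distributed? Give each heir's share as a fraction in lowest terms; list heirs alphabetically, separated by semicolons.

Fernando 1/4; Hugo 1/4; Pilar 1/4; Ramiro 1/4

Neither parent survives and there are no descendants, so the estate passes to Graciela's siblings and their issue per stirpes.
Beatriz left no surviving issue, so that branch lapses and is disregarded.
The estate is divided into 4 equal shares of 1/4 among Pilar, Hugo, Diego, Ramiro.
Pilar is living and takes 1/4.
Hugo is living and takes 1/4.
Diego predeceased; the 1/4 allotted to Diego's branch passes to Diego's issue by representation.
Fernando is the sole taker at this level and receives the full 1/4.
Ramiro is living and takes 1/4.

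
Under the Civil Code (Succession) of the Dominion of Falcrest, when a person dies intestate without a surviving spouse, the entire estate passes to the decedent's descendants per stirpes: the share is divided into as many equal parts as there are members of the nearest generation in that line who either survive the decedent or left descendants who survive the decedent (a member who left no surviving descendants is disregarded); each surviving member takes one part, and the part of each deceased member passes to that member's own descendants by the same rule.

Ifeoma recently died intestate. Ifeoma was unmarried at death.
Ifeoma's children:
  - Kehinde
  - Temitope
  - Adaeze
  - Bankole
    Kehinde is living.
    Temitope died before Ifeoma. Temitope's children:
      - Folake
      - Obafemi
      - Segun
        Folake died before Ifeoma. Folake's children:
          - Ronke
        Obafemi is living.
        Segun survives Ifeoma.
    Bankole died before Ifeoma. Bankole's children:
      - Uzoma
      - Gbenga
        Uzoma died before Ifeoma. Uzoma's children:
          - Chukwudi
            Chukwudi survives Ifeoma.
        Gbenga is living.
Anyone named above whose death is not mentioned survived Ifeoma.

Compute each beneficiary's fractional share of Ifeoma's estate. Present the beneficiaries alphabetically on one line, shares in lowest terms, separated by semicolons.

There is no surviving spouse, so the entire estate passes to Ifeoma's descendants per stirpes.
The estate is divided into 4 equal shares of 1/4 among Kehinde, Temitope, Adaeze, Bankole.
Kehinde is living and takes 1/4.
Temitope predeceased; the 1/4 allotted to Temitope's branch passes to Temitope's issue by representation.
The 1/4 is divided into 3 equal shares of 1/12 among Folake, Obafemi, Segun.
Folake predeceased; the 1/12 allotted to Folake's branch passes to Folake's issue by representation.
Ronke is the sole taker at this level and receives the full 1/12.
Obafemi is living and takes 1/12.
Segun is living and takes 1/12.
Adaeze is living and takes 1/4.
Bankole predeceased; the 1/4 allotted to Bankole's branch passes to Bankole's issue by representation.
The 1/4 is divided into 2 equal shares of 1/8 among Uzoma, Gbenga.
Uzoma predeceased; the 1/8 allotted to Uzoma's branch passes to Uzoma's issue by representation.
Chukwudi is the sole taker at this level and receives the full 1/8.
Gbenga is living and takes 1/8.

Adaeze 1/4; Chukwudi 1/8; Gbenga 1/8; Kehinde 1/4; Obafemi 1/12; Ronke 1/12; Segun 1/12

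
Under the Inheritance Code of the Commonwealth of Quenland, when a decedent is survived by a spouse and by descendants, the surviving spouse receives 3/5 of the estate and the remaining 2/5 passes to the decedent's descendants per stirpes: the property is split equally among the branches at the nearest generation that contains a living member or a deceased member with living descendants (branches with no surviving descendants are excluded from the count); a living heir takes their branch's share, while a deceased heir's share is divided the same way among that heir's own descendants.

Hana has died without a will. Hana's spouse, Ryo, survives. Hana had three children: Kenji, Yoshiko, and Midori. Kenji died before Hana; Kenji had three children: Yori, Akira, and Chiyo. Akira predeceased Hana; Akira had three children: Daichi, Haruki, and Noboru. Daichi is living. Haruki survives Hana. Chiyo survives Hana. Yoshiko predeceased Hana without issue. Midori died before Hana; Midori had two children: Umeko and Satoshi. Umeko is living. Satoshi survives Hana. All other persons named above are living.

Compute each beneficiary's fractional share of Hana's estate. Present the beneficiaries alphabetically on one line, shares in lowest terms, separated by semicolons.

Chiyo 1/15; Daichi 1/45; Haruki 1/45; Noboru 1/45; Ryo 3/5; Satoshi 1/10; Umeko 1/10; Yori 1/15

Ryo, as surviving spouse, takes 3/5.
The remaining 2/5 passes to Hana's descendants per stirpes.
Yoshiko left no surviving issue, so that branch lapses and is disregarded.
The 2/5 is divided into 2 equal shares of 1/5 among Kenji, Midori.
Kenji predeceased; the 1/5 allotted to Kenji's branch passes to Kenji's issue by representation.
The 1/5 is divided into 3 equal shares of 1/15 among Yori, Akira, Chiyo.
Yori is living and takes 1/15.
Akira predeceased; the 1/15 allotted to Akira's branch passes to Akira's issue by representation.
The 1/15 is divided into 3 equal shares of 1/45 among Daichi, Haruki, Noboru.
Daichi is living and takes 1/45.
Haruki is living and takes 1/45.
Noboru is living and takes 1/45.
Chiyo is living and takes 1/15.
Midori predeceased; the 1/5 allotted to Midori's branch passes to Midori's issue by representation.
The 1/5 is divided into 2 equal shares of 1/10 among Umeko, Satoshi.
Umeko is living and takes 1/10.
Satoshi is living and takes 1/10.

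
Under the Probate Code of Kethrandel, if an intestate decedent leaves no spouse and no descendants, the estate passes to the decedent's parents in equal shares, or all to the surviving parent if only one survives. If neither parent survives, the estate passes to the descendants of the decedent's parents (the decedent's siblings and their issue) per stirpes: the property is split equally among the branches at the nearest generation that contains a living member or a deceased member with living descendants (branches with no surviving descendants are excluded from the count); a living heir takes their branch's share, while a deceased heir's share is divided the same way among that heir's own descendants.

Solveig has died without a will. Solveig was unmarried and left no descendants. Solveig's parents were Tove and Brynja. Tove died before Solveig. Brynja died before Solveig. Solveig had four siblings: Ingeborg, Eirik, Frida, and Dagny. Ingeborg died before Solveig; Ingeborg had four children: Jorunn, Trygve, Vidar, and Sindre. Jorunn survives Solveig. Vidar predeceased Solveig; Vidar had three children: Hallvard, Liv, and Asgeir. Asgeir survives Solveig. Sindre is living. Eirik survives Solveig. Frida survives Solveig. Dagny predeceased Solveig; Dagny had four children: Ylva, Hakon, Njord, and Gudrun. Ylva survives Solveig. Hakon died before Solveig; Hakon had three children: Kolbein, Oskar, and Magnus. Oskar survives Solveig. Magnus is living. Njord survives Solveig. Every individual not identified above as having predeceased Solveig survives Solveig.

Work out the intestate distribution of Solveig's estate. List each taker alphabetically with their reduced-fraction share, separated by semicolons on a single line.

Neither parent survives and there are no descendants, so the estate passes to Solveig's siblings and their issue per stirpes.
The estate is divided into 4 equal shares of 1/4 among Ingeborg, Eirik, Frida, Dagny.
Ingeborg predeceased; the 1/4 allotted to Ingeborg's branch passes to Ingeborg's issue by representation.
The 1/4 is divided into 4 equal shares of 1/16 among Jorunn, Trygve, Vidar, Sindre.
Jorunn is living and takes 1/16.
Trygve is living and takes 1/16.
Vidar predeceased; the 1/16 allotted to Vidar's branch passes to Vidar's issue by representation.
The 1/16 is divided into 3 equal shares of 1/48 among Hallvard, Liv, Asgeir.
Hallvard is living and takes 1/48.
Liv is living and takes 1/48.
Asgeir is living and takes 1/48.
Sindre is living and takes 1/16.
Eirik is living and takes 1/4.
Frida is living and takes 1/4.
Dagny predeceased; the 1/4 allotted to Dagny's branch passes to Dagny's issue by representation.
The 1/4 is divided into 4 equal shares of 1/16 among Ylva, Hakon, Njord, Gudrun.
Ylva is living and takes 1/16.
Hakon predeceased; the 1/16 allotted to Hakon's branch passes to Hakon's issue by representation.
The 1/16 is divided into 3 equal shares of 1/48 among Kolbein, Oskar, Magnus.
Kolbein is living and takes 1/48.
Oskar is living and takes 1/48.
Magnus is living and takes 1/48.
Njord is living and takes 1/16.
Gudrun is living and takes 1/16.

Asgeir 1/48; Eirik 1/4; Frida 1/4; Gudrun 1/16; Hallvard 1/48; Jorunn 1/16; Kolbein 1/48; Liv 1/48; Magnus 1/48; Njord 1/16; Oskar 1/48; Sindre 1/16; Trygve 1/16; Ylva 1/16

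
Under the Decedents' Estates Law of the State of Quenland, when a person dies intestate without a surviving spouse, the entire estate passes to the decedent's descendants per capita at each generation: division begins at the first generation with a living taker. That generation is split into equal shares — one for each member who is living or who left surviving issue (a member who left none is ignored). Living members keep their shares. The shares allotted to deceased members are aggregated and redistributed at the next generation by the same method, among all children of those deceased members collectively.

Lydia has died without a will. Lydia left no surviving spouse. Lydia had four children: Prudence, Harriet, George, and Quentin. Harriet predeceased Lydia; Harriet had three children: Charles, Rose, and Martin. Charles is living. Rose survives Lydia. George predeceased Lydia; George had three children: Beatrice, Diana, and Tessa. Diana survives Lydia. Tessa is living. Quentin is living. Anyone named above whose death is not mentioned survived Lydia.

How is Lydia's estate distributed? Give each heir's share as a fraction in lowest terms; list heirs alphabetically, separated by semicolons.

There is no surviving spouse, so the entire estate passes to Lydia's descendants per capita at each generation.
At generation 1 (Prudence, Harriet, George, Quentin) there are 4 shares of (1)/4 = 1/4 each.
Living: Prudence and Quentin — each takes 1/4.
Deceased: Harriet and George. Their combined 1/2 is pooled and carried to generation 2.
At generation 2 (Charles, Rose, Martin, Beatrice, Diana, Tessa) there are 6 shares of (1/2)/6 = 1/12 each.
Living: Charles, Rose, Martin, Beatrice, Diana, and Tessa — each takes 1/12.

Beatrice 1/12; Charles 1/12; Diana 1/12; Martin 1/12; Prudence 1/4; Quentin 1/4; Rose 1/12; Tessa 1/12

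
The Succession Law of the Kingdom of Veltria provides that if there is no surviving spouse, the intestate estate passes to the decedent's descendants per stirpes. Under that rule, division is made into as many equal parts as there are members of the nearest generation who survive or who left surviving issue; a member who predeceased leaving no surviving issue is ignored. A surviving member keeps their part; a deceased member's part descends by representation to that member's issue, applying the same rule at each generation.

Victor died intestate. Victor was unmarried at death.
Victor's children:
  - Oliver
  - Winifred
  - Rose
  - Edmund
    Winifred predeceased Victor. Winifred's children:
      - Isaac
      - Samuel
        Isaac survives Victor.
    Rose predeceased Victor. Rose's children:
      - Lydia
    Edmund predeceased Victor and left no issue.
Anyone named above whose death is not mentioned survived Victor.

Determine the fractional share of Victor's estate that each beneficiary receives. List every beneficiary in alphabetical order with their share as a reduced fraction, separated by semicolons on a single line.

There is no surviving spouse, so the entire estate passes to Victor's descendants per stirpes.
Edmund left no surviving issue, so that branch lapses and is disregarded.
The estate is divided into 3 equal shares of 1/3 among Oliver, Winifred, Rose.
Oliver is living and takes 1/3.
Winifred predeceased; the 1/3 allotted to Winifred's branch passes to Winifred's issue by representation.
The 1/3 is divided into 2 equal shares of 1/6 among Isaac, Samuel.
Isaac is living and takes 1/6.
Samuel is living and takes 1/6.
Rose predeceased; the 1/3 allotted to Rose's branch passes to Rose's issue by representation.
Lydia is the sole taker at this level and receives the full 1/3.

Isaac 1/6; Lydia 1/3; Oliver 1/3; Samuel 1/6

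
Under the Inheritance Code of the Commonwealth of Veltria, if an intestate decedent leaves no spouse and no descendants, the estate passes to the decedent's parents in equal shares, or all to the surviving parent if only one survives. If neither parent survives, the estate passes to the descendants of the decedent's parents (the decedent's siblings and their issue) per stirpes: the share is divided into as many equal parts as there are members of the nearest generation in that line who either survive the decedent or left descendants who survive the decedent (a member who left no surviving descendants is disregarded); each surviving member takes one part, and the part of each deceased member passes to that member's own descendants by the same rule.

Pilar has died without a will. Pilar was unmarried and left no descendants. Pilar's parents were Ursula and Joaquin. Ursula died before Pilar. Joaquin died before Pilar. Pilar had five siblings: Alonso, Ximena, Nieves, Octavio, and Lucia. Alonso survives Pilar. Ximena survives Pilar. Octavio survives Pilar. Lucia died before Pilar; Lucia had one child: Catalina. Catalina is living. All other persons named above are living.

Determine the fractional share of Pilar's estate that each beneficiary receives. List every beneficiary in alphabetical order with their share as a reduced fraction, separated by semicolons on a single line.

Neither parent survives and there are no descendants, so the estate passes to Pilar's siblings and their issue per stirpes.
The estate is divided into 5 equal shares of 1/5 among Alonso, Ximena, Nieves, Octavio, Lucia.
Alonso is living and takes 1/5.
Ximena is living and takes 1/5.
Nieves is living and takes 1/5.
Octavio is living and takes 1/5.
Lucia predeceased; the 1/5 allotted to Lucia's branch passes to Lucia's issue by representation.
Catalina is the sole taker at this level and receives the full 1/5.

Alonso 1/5; Catalina 1/5; Nieves 1/5; Octavio 1/5; Ximena 1/5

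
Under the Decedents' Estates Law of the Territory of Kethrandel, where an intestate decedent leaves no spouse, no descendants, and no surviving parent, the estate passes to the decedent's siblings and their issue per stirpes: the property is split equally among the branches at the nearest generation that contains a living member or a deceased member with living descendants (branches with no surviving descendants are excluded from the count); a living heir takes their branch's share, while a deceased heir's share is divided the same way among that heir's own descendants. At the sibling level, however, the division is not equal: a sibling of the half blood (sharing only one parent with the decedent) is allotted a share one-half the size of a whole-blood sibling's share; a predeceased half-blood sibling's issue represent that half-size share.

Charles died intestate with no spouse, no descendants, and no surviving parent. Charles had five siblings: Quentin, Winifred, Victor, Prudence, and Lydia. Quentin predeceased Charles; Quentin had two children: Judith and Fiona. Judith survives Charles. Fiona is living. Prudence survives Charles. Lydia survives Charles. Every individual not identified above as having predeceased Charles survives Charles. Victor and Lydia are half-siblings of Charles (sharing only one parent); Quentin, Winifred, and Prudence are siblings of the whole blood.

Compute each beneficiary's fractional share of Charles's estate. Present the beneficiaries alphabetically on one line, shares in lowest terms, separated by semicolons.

No spouse, descendants, or parent survives, so the estate passes to Charles's siblings per stirpes.
Half-blood siblings count for one-half the weight of whole-blood siblings at the initial division.
Dividing 1 in proportion to weights (total weight 4): Quentin (weight 1) → 1/4; Winifred (weight 1) → 1/4; Victor (weight 1/2) → 1/8; Prudence (weight 1) → 1/4; Lydia (weight 1/2) → 1/8.
Quentin predeceased; the 1/4 allotted to Quentin's branch passes to Quentin's issue by representation.
The 1/4 is divided into 2 equal shares of 1/8 among Judith, Fiona.
Judith is living and takes 1/8.
Fiona is living and takes 1/8.
Winifred is living and takes 1/4.
Victor is living and takes 1/8.
Prudence is living and takes 1/4.
Lydia is living and takes 1/8.

Fiona 1/8; Judith 1/8; Lydia 1/8; Prudence 1/4; Victor 1/8; Winifred 1/4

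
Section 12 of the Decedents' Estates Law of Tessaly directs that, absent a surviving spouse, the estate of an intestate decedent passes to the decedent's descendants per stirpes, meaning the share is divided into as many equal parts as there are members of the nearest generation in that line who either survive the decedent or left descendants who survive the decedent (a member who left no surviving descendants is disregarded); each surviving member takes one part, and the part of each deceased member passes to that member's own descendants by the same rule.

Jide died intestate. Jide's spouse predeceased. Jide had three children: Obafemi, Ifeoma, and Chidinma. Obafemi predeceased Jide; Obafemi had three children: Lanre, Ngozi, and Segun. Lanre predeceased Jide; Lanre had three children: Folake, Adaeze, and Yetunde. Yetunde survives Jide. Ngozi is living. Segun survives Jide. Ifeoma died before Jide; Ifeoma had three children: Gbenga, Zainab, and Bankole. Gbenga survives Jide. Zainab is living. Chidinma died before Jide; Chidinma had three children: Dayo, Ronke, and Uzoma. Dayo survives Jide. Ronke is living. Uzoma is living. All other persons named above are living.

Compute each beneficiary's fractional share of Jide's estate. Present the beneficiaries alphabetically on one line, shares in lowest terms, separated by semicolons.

There is no surviving spouse, so the entire estate passes to Jide's descendants per stirpes.
The estate is divided into 3 equal shares of 1/3 among Obafemi, Ifeoma, Chidinma.
Obafemi predeceased; the 1/3 allotted to Obafemi's branch passes to Obafemi's issue by representation.
The 1/3 is divided into 3 equal shares of 1/9 among Lanre, Ngozi, Segun.
Lanre predeceased; the 1/9 allotted to Lanre's branch passes to Lanre's issue by representation.
The 1/9 is divided into 3 equal shares of 1/27 among Folake, Adaeze, Yetunde.
Folake is living and takes 1/27.
Adaeze is living and takes 1/27.
Yetunde is living and takes 1/27.
Ngozi is living and takes 1/9.
Segun is living and takes 1/9.
Ifeoma predeceased; the 1/3 allotted to Ifeoma's branch passes to Ifeoma's issue by representation.
The 1/3 is divided into 3 equal shares of 1/9 among Gbenga, Zainab, Bankole.
Gbenga is living and takes 1/9.
Zainab is living and takes 1/9.
Bankole is living and takes 1/9.
Chidinma predeceased; the 1/3 allotted to Chidinma's branch passes to Chidinma's issue by representation.
The 1/3 is divided into 3 equal shares of 1/9 among Dayo, Ronke, Uzoma.
Dayo is living and takes 1/9.
Ronke is living and takes 1/9.
Uzoma is living and takes 1/9.

Adaeze 1/27; Bankole 1/9; Dayo 1/9; Folake 1/27; Gbenga 1/9; Ngozi 1/9; Ronke 1/9; Segun 1/9; Uzoma 1/9; Yetunde 1/27; Zainab 1/9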